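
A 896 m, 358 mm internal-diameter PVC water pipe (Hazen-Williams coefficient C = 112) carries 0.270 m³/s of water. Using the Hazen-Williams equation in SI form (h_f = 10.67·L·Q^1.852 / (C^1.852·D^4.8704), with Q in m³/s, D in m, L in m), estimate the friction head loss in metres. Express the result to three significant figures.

h_f = 10.67·896·0.270^1.852 / (112^1.852·0.358^4.8704) = 20.18 m

h_f ≈ 20.2 m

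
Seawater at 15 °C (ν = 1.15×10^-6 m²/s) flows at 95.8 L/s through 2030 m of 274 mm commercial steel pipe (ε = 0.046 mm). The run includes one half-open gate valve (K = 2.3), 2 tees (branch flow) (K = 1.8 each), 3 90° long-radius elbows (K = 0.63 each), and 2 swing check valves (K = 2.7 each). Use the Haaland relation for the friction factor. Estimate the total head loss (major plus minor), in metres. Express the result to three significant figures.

H_L ≈ 17.1 m

V = 4Q/(πD²) = 1.625 m/s; V²/2g = 0.1345 m
Re = 3.87×10^5, ε/D = 1.68×10^-4 → f = 0.01536 (Haaland)
Major: h_f = f(L/D)·V²/2g = 0.01536·7409·0.1345 = 15.31 m
Minor: ΣK = 13.2; h_m = ΣK·V²/2g = 1.775 m
Total H_L = 15.31 + 1.775 = 17.09 m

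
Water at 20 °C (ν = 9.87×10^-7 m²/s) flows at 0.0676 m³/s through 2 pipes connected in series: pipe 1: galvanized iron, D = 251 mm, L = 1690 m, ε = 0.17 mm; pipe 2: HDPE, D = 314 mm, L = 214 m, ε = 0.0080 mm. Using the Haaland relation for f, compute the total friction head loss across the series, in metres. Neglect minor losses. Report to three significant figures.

Pipe 1: V = 1.366 m/s, Re = 3.47×10^5, ε/D = 6.77×10^-4, f = 0.01890, h_1 = f(L/D)V²/2g = 12.10 m
Pipe 2: V = 0.8730 m/s, Re = 2.78×10^5, ε/D = 2.55×10^-5, f = 0.01476, h_2 = f(L/D)V²/2g = 0.3906 m
Series → Q common, losses add: H = Σh = 12.49 m

H ≈ 12.5 m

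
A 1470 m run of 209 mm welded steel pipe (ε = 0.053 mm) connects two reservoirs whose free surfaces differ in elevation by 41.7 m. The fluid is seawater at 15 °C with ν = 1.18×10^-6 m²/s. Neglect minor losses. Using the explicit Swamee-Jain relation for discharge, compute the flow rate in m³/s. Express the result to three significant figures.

Swamee-Jain (Type II): Q = -0.965·√(gD⁵h_f/L)·ln[ε/(3.7D) + √(3.17ν²L/(gD³h_f))]
√(gD⁵h_f/L) = √(9.81·0.209⁵·41.7/1470) = 0.01053
ε/(3.7D) = 6.85×10^-5; √(3.17ν²L/(gD³h_f)) = 4.17×10^-5
Q = -0.965·0.01053·ln(1.102×10^-4) = 0.09264 m³/s
Check: V = 2.70 m/s, Re = 4.78×10^5, f = 0.01605, h_f = 41.9 m ≈ 41.7 m ✓

Q ≈ 0.0926 m³/s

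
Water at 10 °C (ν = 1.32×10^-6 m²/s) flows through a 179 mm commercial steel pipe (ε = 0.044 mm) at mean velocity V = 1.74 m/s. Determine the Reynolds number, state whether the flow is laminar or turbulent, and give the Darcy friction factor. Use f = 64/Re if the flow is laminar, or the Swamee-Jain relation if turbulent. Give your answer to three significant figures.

Re ≈ 2.36×10^5; turbulent; f ≈ 0.0171

Re = VD/ν = 1.740·0.179/1.32×10^-6 = 2.36×10^5
Re > 4000 → turbulent; ε/D = 2.46×10^-4
Swamee-Jain: f = 0.01710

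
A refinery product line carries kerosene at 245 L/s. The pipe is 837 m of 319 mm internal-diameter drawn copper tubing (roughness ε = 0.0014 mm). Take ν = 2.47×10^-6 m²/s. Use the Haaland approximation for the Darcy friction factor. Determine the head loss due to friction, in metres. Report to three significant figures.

V = 4Q/(πD²) = 4·0.245/(π·0.319²) = 3.065 m/s
Re = VD/ν = 3.065·0.319/2.47×10^-6 = 3.96×10^5 → turbulent
ε/D = 0.0014/319 = 4.39×10^-6
Haaland: f = 0.01367
h_f = f(L/D)V²/(2g) = 0.01367·(837/0.319)·3.065²/(2·9.81) = 17.17 m

h_f ≈ 17.2 m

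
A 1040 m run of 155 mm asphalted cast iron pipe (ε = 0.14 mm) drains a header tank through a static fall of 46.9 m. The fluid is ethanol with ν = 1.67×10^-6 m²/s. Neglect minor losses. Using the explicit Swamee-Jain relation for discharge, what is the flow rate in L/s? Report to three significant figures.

Swamee-Jain (Type II): Q = -0.965·√(gD⁵h_f/L)·ln[ε/(3.7D) + √(3.17ν²L/(gD³h_f))]
√(gD⁵h_f/L) = √(9.81·0.155⁵·46.9/1040) = 0.006291
ε/(3.7D) = 2.44×10^-4; √(3.17ν²L/(gD³h_f)) = 7.33×10^-5
Q = -0.965·0.006291·ln(3.174×10^-4) = 0.04890 m³/s
Check: V = 2.59 m/s, Re = 2.41×10^5, f = 0.02057, h_f = 47.3 m ≈ 46.9 m ✓

Q ≈ 48.9 L/s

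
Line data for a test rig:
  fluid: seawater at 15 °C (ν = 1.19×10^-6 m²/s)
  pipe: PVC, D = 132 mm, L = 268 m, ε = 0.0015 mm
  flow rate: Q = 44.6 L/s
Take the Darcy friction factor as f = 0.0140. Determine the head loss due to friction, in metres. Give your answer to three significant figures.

h_f ≈ 15.4 m

V = 4Q/(πD²) = 4·0.0446/(π·0.132²) = 3.259 m/s
h_f = f(L/D)V²/(2g) = 0.01400·(268/0.132)·3.259²/(2·9.81) = 15.39 m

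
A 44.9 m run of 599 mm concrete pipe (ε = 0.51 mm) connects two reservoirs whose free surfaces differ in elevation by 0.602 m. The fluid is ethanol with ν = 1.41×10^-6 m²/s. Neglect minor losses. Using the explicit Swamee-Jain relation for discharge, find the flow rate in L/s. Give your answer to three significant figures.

Q ≈ 808 L/s

Swamee-Jain (Type II): Q = -0.965·√(gD⁵h_f/L)·ln[ε/(3.7D) + √(3.17ν²L/(gD³h_f))]
√(gD⁵h_f/L) = √(9.81·0.599⁵·0.602/44.9) = 0.1007
ε/(3.7D) = 2.30×10^-4; √(3.17ν²L/(gD³h_f)) = 1.49×10^-5
Q = -0.965·0.1007·ln(2.450×10^-4) = 0.8080 m³/s
Check: V = 2.87 m/s, Re = 1.22×10^6, f = 0.01925, h_f = 0.605 m ≈ 0.602 m ✓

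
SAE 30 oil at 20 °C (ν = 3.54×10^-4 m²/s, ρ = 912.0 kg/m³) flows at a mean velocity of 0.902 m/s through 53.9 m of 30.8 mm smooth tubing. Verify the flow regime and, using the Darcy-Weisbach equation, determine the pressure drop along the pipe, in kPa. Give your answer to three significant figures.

Re = VD/ν = 0.902·0.03080/3.54×10^-4 = 78.5 → laminar (Re < 2300)
f = 64/Re = 0.8155
h_f = f(L/D)V²/(2g) = 0.8155·(53.9/0.03080)·0.902²/(2·9.81) = 59.18 m
Δp = ρg·h_f = 912.0·9.81·59.18 = 529.5 kPa

Δp ≈ 529 kPa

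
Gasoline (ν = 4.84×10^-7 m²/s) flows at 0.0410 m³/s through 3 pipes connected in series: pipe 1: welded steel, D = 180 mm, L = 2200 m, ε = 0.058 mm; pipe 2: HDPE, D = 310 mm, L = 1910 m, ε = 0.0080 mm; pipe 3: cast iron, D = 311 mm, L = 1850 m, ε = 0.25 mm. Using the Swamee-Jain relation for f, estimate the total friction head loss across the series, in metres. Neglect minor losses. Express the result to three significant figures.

H ≈ 29.5 m

Pipe 1: V = 1.611 m/s, Re = 5.99×10^5, ε/D = 3.22×10^-4, f = 0.01636, h_1 = f(L/D)V²/2g = 26.46 m
Pipe 2: V = 0.5432 m/s, Re = 3.48×10^5, ε/D = 2.58×10^-5, f = 0.01431, h_2 = f(L/D)V²/2g = 1.326 m
Pipe 3: V = 0.5397 m/s, Re = 3.47×10^5, ε/D = 8.04×10^-4, f = 0.01975, h_3 = f(L/D)V²/2g = 1.744 m
Series → Q common, losses add: H = Σh = 29.53 m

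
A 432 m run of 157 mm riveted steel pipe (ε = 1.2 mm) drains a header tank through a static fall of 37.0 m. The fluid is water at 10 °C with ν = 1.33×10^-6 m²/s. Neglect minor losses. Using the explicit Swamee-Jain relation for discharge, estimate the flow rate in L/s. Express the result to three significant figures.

Q ≈ 53.2 L/s

Swamee-Jain (Type II): Q = -0.965·√(gD⁵h_f/L)·ln[ε/(3.7D) + √(3.17ν²L/(gD³h_f))]
√(gD⁵h_f/L) = √(9.81·0.157⁵·37.0/432) = 0.008952
ε/(3.7D) = 0.00207; √(3.17ν²L/(gD³h_f)) = 4.15×10^-5
Q = -0.965·0.008952·ln(0.002107) = 0.05324 m³/s
Check: V = 2.75 m/s, Re = 3.25×10^5, f = 0.03502, h_f = 37.1 m ≈ 37.0 m ✓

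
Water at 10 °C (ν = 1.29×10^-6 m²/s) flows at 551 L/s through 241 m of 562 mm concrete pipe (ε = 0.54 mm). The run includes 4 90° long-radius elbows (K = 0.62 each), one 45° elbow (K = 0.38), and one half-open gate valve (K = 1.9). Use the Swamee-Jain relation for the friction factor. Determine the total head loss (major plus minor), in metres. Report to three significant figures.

H_L ≈ 3.34 m

V = 4Q/(πD²) = 2.221 m/s; V²/2g = 0.2515 m
Re = 9.68×10^5, ε/D = 9.61×10^-4 → f = 0.01986 (Swamee-Jain)
Major: h_f = f(L/D)·V²/2g = 0.01986·428.8·0.2515 = 2.142 m
Minor: ΣK = 4.76; h_m = ΣK·V²/2g = 1.197 m
Total H_L = 2.142 + 1.197 = 3.339 m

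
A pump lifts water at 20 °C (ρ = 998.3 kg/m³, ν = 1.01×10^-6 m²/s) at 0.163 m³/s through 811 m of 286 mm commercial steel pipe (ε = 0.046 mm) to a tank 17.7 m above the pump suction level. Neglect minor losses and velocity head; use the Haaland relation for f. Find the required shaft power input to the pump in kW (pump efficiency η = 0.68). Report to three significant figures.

P_shaft ≈ 73.1 kW

V = 4Q/(πD²) = 2.537 m/s; Re = 7.18×10^5; ε/D = 1.61×10^-4; f = 0.01446
h_f = f(L/D)V²/2g = 13.46 m
Total head H = z + h_f = 17.7 + 13.46 = 31.16 m
P_hyd = ρgQH = 998.3·9.81·0.163·31.16 = 49.73 kW
P_shaft = P_hyd/η = 49.73/0.68 = 73.14 kW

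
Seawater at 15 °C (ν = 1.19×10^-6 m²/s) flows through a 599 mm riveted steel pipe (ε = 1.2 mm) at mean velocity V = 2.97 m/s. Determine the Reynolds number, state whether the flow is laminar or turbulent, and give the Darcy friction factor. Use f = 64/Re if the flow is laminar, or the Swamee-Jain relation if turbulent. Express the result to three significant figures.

Re = VD/ν = 2.970·0.599/1.19×10^-6 = 1.49×10^6
Re > 4000 → turbulent; ε/D = 0.00200
Swamee-Jain: f = 0.02361

Re ≈ 1.49×10^6; turbulent; f ≈ 0.0236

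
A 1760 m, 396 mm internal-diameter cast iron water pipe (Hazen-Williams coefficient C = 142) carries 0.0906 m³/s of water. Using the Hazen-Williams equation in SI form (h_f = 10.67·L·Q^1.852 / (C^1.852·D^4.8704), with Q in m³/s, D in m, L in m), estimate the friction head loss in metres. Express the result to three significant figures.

h_f ≈ 2.07 m

h_f = 10.67·1760·0.0906^1.852 / (142^1.852·0.396^4.8704) = 2.068 m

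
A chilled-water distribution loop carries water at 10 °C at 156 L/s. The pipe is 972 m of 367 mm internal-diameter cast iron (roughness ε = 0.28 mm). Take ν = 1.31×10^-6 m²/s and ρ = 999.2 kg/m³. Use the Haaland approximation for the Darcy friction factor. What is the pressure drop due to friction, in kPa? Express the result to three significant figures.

Δp ≈ 55.2 kPa

V = 4Q/(πD²) = 4·0.156/(π·0.367²) = 1.475 m/s
Re = VD/ν = 1.475·0.367/1.31×10^-6 = 4.13×10^5 → turbulent
ε/D = 0.28/367 = 7.63×10^-4
Haaland: f = 0.01920
h_f = f(L/D)V²/(2g) = 0.01920·(972/0.367)·1.475²/(2·9.81) = 5.635 m
Δp = ρg·h_f = 999.2·9.81·5.635 = 55.24 kPa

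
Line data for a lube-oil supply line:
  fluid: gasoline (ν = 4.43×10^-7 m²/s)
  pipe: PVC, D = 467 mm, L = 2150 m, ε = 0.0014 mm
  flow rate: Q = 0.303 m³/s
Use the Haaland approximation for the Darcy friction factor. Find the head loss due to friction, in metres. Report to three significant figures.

V = 4Q/(πD²) = 4·0.303/(π·0.467²) = 1.769 m/s
Re = VD/ν = 1.769·0.467/4.43×10^-7 = 1.86×10^6 → turbulent
ε/D = 0.0014/467 = 3.00×10^-6
Haaland: f = 0.01054
h_f = f(L/D)V²/(2g) = 0.01054·(2150/0.467)·1.769²/(2·9.81) = 7.738 m

h_f ≈ 7.74 m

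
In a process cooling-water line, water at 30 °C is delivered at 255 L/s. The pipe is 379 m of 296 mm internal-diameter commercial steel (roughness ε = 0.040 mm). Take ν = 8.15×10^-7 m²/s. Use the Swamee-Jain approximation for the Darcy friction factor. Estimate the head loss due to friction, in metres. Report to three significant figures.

V = 4Q/(πD²) = 4·0.255/(π·0.296²) = 3.706 m/s
Re = VD/ν = 3.706·0.296/8.15×10^-7 = 1.35×10^6 → turbulent
ε/D = 0.040/296 = 1.35×10^-4
Swamee-Jain: f = 0.01373
h_f = f(L/D)V²/(2g) = 0.01373·(379/0.296)·3.706²/(2·9.81) = 12.30 m

h_f ≈ 12.3 m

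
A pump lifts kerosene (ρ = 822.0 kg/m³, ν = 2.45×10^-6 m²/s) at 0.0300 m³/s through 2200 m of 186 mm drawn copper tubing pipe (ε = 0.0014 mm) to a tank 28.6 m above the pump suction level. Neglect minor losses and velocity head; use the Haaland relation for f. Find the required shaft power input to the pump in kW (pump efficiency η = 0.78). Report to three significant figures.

V = 4Q/(πD²) = 1.104 m/s; Re = 8.38×10^4; ε/D = 7.53×10^-6; f = 0.01852
h_f = f(L/D)V²/2g = 13.61 m
Total head H = z + h_f = 28.6 + 13.61 = 42.21 m
P_hyd = ρgQH = 822.0·9.81·0.0300·42.21 = 10.21 kW
P_shaft = P_hyd/η = 10.21/0.78 = 13.09 kW

P_shaft ≈ 13.1 kW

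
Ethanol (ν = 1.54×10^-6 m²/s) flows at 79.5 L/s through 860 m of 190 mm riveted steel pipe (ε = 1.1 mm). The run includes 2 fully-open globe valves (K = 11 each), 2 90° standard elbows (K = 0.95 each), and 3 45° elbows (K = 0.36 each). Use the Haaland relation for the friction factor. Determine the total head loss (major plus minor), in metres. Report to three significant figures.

H_L ≈ 68.1 m

V = 4Q/(πD²) = 2.804 m/s; V²/2g = 0.4007 m
Re = 3.46×10^5, ε/D = 0.00579 → f = 0.03205 (Haaland)
Major: h_f = f(L/D)·V²/2g = 0.03205·4526·0.4007 = 58.14 m
Minor: ΣK = 25.0; h_m = ΣK·V²/2g = 10.01 m
Total H_L = 58.14 + 10.01 = 68.15 m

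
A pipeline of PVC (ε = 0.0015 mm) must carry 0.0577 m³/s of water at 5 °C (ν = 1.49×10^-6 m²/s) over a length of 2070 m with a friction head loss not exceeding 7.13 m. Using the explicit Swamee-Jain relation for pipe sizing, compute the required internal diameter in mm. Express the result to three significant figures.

Swamee-Jain (Type III): D = 0.66·[ε^1.25·(LQ²/(gh_f))^4.75 + ν·Q^9.4·(L/(gh_f))^5.2]^0.04
LQ²/(gh_f) = 0.09853; L/(gh_f) = 29.59
Term 1 = ε^1.25·(…)^4.75 = 8.70×10^-13; Term 2 = ν·Q^9.4·(…)^5.2 = 1.51×10^-10
D = 0.66·(8.70×10^-13 + 1.51×10^-10)^0.04 = 0.2672 m = 267 mm
Check: V = 1.03 m/s, Re = 1.85×10^5, f = 0.01583, h_f = 6.62 m ≈ 7.13 m ✓

D ≈ 267 mm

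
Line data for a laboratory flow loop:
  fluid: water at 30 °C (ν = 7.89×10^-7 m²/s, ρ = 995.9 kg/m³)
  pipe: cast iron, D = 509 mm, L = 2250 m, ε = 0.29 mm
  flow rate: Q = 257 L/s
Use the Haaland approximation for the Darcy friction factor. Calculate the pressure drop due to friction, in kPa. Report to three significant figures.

Δp ≈ 62.2 kPa

V = 4Q/(πD²) = 4·0.257/(π·0.509²) = 1.263 m/s
Re = VD/ν = 1.263·0.509/7.89×10^-7 = 8.15×10^5 → turbulent
ε/D = 0.29/509 = 5.70×10^-4
Haaland: f = 0.01772
h_f = f(L/D)V²/(2g) = 0.01772·(2250/0.509)·1.263²/(2·9.81) = 6.369 m
Δp = ρg·h_f = 995.9·9.81·6.369 = 62.22 kPa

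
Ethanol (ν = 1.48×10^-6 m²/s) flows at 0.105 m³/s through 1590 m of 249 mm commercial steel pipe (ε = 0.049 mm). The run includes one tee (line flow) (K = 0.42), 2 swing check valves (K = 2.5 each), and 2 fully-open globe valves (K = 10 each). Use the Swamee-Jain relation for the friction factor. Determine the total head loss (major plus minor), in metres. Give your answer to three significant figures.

V = 4Q/(πD²) = 2.156 m/s; V²/2g = 0.2370 m
Re = 3.63×10^5, ε/D = 1.97×10^-4 → f = 0.01596 (Swamee-Jain)
Major: h_f = f(L/D)·V²/2g = 0.01596·6386·0.2370 = 24.15 m
Minor: ΣK = 25.4; h_m = ΣK·V²/2g = 6.024 m
Total H_L = 24.15 + 6.024 = 30.17 m

H_L ≈ 30.2 m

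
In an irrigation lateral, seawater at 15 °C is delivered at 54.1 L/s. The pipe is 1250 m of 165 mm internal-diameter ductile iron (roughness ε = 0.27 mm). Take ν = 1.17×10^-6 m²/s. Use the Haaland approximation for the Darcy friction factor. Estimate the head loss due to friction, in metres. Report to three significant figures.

V = 4Q/(πD²) = 4·0.0541/(π·0.165²) = 2.530 m/s
Re = VD/ν = 2.530·0.165/1.17×10^-6 = 3.57×10^5 → turbulent
ε/D = 0.27/165 = 0.00164
Haaland: f = 0.02278
h_f = f(L/D)V²/(2g) = 0.02278·(1250/0.165)·2.530²/(2·9.81) = 56.30 m

h_f ≈ 56.3 m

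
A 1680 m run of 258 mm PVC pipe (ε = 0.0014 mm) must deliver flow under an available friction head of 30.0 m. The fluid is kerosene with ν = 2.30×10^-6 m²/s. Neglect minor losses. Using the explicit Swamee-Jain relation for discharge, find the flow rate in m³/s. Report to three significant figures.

Q ≈ 0.129 m³/s

Swamee-Jain (Type II): Q = -0.965·√(gD⁵h_f/L)·ln[ε/(3.7D) + √(3.17ν²L/(gD³h_f))]
√(gD⁵h_f/L) = √(9.81·0.258⁵·30.0/1680) = 0.01415
ε/(3.7D) = 1.47×10^-6; √(3.17ν²L/(gD³h_f)) = 7.47×10^-5
Q = -0.965·0.01415·ln(7.613×10^-5) = 0.1295 m³/s
Check: V = 2.48 m/s, Re = 2.78×10^5, f = 0.01464, h_f = 29.8 m ≈ 30.0 m ✓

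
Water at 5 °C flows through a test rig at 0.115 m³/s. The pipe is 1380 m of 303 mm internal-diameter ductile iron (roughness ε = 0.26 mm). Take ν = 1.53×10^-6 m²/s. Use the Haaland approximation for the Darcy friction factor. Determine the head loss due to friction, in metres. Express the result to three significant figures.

h_f ≈ 11.7 m

V = 4Q/(πD²) = 4·0.115/(π·0.303²) = 1.595 m/s
Re = VD/ν = 1.595·0.303/1.53×10^-6 = 3.16×10^5 → turbulent
ε/D = 0.26/303 = 8.58×10^-4
Haaland: f = 0.01986
h_f = f(L/D)V²/(2g) = 0.01986·(1380/0.303)·1.595²/(2·9.81) = 11.73 m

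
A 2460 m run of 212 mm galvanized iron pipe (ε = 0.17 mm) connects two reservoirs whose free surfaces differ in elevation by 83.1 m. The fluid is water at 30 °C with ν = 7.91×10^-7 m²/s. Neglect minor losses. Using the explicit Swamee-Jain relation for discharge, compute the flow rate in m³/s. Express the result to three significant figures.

Q ≈ 0.0957 m³/s

Swamee-Jain (Type II): Q = -0.965·√(gD⁵h_f/L)·ln[ε/(3.7D) + √(3.17ν²L/(gD³h_f))]
√(gD⁵h_f/L) = √(9.81·0.212⁵·83.1/2460) = 0.01191
ε/(3.7D) = 2.17×10^-4; √(3.17ν²L/(gD³h_f)) = 2.51×10^-5
Q = -0.965·0.01191·ln(2.418×10^-4) = 0.09573 m³/s
Check: V = 2.71 m/s, Re = 7.27×10^5, f = 0.01922, h_f = 83.6 m ≈ 83.1 m ✓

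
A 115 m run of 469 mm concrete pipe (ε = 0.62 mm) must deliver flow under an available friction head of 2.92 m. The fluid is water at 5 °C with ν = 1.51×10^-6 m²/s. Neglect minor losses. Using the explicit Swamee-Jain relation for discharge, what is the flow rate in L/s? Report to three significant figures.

Swamee-Jain (Type II): Q = -0.965·√(gD⁵h_f/L)·ln[ε/(3.7D) + √(3.17ν²L/(gD³h_f))]
√(gD⁵h_f/L) = √(9.81·0.469⁵·2.92/115) = 0.07518
ε/(3.7D) = 3.57×10^-4; √(3.17ν²L/(gD³h_f)) = 1.68×10^-5
Q = -0.965·0.07518·ln(3.741×10^-4) = 0.5725 m³/s
Check: V = 3.31 m/s, Re = 1.03×10^6, f = 0.02136, h_f = 2.93 m ≈ 2.92 m ✓

Q ≈ 572 L/s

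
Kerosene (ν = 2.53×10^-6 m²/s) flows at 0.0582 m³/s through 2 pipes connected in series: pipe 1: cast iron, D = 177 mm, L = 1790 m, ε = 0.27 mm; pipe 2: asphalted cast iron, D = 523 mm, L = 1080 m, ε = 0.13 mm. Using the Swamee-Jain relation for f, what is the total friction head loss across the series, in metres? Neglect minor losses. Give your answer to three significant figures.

Pipe 1: V = 2.365 m/s, Re = 1.65×10^5, ε/D = 0.00153, f = 0.02327, h_1 = f(L/D)V²/2g = 67.11 m
Pipe 2: V = 0.2709 m/s, Re = 5.60×10^4, ε/D = 2.49×10^-4, f = 0.02127, h_2 = f(L/D)V²/2g = 0.1643 m
Series → Q common, losses add: H = Σh = 67.27 m

H ≈ 67.3 m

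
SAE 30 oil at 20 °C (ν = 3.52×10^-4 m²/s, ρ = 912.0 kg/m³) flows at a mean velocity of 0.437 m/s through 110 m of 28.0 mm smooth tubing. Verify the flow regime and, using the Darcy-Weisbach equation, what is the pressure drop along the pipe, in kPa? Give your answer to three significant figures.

Re = VD/ν = 0.437·0.02800/3.52×10^-4 = 34.8 → laminar (Re < 2300)
f = 64/Re = 1.841
h_f = f(L/D)V²/(2g) = 1.841·(110/0.02800)·0.437²/(2·9.81) = 70.40 m
Δp = ρg·h_f = 912.0·9.81·70.40 = 629.9 kPa

Δp ≈ 630 kPa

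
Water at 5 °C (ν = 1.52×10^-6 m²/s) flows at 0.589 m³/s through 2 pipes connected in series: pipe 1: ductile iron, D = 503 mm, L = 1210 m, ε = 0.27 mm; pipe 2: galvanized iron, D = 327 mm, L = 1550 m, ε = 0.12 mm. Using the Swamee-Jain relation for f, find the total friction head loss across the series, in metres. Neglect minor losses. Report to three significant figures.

Pipe 1: V = 2.964 m/s, Re = 9.81×10^5, ε/D = 5.37×10^-4, f = 0.01755, h_1 = f(L/D)V²/2g = 18.91 m
Pipe 2: V = 7.013 m/s, Re = 1.51×10^6, ε/D = 3.67×10^-4, f = 0.01611, h_2 = f(L/D)V²/2g = 191.4 m
Series → Q common, losses add: H = Σh = 210.3 m

H ≈ 210 m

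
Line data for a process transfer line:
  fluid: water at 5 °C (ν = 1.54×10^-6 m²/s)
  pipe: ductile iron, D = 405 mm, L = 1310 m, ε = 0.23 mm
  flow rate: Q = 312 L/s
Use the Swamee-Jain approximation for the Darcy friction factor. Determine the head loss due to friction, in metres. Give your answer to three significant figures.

V = 4Q/(πD²) = 4·0.312/(π·0.405²) = 2.422 m/s
Re = VD/ν = 2.422·0.405/1.54×10^-6 = 6.37×10^5 → turbulent
ε/D = 0.23/405 = 5.68×10^-4
Swamee-Jain: f = 0.01800
h_f = f(L/D)V²/(2g) = 0.01800·(1310/0.405)·2.422²/(2·9.81) = 17.41 m

h_f ≈ 17.4 m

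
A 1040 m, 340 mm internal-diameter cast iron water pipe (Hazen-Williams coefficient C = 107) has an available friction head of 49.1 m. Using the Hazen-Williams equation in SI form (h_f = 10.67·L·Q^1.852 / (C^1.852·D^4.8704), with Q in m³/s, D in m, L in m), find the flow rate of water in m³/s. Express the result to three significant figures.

Rearranging: Q = [h_f·C^1.852·D^4.8704 / (10.67·L)]^(1/1.852)
Q = [49.1·107^1.852·0.340^4.8704 / (10.67·1040)]^0.540 = 0.3358 m³/s

Q ≈ 0.336 m³/s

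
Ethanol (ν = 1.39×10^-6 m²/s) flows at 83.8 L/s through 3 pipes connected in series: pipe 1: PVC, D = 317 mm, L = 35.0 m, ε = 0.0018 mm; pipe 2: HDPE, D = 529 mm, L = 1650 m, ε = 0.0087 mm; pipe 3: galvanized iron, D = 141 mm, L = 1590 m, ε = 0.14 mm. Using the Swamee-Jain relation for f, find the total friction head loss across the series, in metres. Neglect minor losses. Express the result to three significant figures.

H ≈ 336 m

Pipe 1: V = 1.062 m/s, Re = 2.42×10^5, ε/D = 5.68×10^-6, f = 0.01503, h_1 = f(L/D)V²/2g = 0.09534 m
Pipe 2: V = 0.3813 m/s, Re = 1.45×10^5, ε/D = 1.64×10^-5, f = 0.01668, h_2 = f(L/D)V²/2g = 0.3854 m
Pipe 3: V = 5.367 m/s, Re = 5.44×10^5, ε/D = 9.93×10^-4, f = 0.02027, h_3 = f(L/D)V²/2g = 335.6 m
Series → Q common, losses add: H = Σh = 336.1 m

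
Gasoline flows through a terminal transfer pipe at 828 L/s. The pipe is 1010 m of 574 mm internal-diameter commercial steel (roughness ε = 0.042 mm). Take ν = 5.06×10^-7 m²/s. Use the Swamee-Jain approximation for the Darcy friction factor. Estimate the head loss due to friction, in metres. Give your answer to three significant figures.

V = 4Q/(πD²) = 4·0.828/(π·0.574²) = 3.200 m/s
Re = VD/ν = 3.200·0.574/5.06×10^-7 = 3.63×10^6 → turbulent
ε/D = 0.042/574 = 7.32×10^-5
Swamee-Jain: f = 0.01197
h_f = f(L/D)V²/(2g) = 0.01197·(1010/0.574)·3.200²/(2·9.81) = 10.99 m

h_f ≈ 11.0 m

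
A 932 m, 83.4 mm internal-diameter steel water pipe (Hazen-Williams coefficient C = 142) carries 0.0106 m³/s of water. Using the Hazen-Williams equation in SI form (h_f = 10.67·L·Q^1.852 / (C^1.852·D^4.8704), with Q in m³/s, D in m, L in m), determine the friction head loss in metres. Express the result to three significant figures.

h_f ≈ 40.6 m

h_f = 10.67·932·0.0106^1.852 / (142^1.852·0.0834^4.8704) = 40.62 m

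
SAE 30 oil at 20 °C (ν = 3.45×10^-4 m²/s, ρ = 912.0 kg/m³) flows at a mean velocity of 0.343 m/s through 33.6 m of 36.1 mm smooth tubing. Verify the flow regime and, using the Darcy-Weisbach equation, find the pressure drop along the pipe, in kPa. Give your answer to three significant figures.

Δp ≈ 89.0 kPa

Re = VD/ν = 0.343·0.03610/3.45×10^-4 = 35.9 → laminar (Re < 2300)
f = 64/Re = 1.783
h_f = f(L/D)V²/(2g) = 1.783·(33.6/0.03610)·0.343²/(2·9.81) = 9.952 m
Δp = ρg·h_f = 912.0·9.81·9.952 = 89.04 kPa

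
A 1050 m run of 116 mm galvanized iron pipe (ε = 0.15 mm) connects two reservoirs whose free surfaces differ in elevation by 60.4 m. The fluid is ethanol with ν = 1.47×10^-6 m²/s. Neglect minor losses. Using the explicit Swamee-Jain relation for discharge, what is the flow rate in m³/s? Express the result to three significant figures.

Swamee-Jain (Type II): Q = -0.965·√(gD⁵h_f/L)·ln[ε/(3.7D) + √(3.17ν²L/(gD³h_f))]
√(gD⁵h_f/L) = √(9.81·0.116⁵·60.4/1050) = 0.003443
ε/(3.7D) = 3.49×10^-4; √(3.17ν²L/(gD³h_f)) = 8.82×10^-5
Q = -0.965·0.003443·ln(4.377×10^-4) = 0.02569 m³/s
Check: V = 2.43 m/s, Re = 1.92×10^5, f = 0.02233, h_f = 60.9 m ≈ 60.4 m ✓

Q ≈ 0.0257 m³/s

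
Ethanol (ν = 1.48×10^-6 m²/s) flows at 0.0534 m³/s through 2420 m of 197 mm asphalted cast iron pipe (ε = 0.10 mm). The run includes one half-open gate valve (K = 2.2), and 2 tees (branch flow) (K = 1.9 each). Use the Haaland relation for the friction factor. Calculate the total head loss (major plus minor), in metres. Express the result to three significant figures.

V = 4Q/(πD²) = 1.752 m/s; V²/2g = 0.1564 m
Re = 2.33×10^5, ε/D = 5.08×10^-4 → f = 0.01844 (Haaland)
Major: h_f = f(L/D)·V²/2g = 0.01844·12284·0.1564 = 35.45 m
Minor: ΣK = 6.00; h_m = ΣK·V²/2g = 0.9386 m
Total H_L = 35.45 + 0.9386 = 36.38 m

H_L ≈ 36.4 m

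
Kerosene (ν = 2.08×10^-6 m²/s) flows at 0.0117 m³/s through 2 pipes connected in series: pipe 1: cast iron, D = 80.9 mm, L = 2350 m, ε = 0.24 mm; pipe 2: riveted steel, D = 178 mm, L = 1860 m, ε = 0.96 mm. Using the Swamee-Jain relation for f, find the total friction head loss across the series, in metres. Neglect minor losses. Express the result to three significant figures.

H ≈ 217 m

Pipe 1: V = 2.276 m/s, Re = 8.85×10^4, ε/D = 0.00297, f = 0.02781, h_1 = f(L/D)V²/2g = 213.3 m
Pipe 2: V = 0.4702 m/s, Re = 4.02×10^4, ε/D = 0.00539, f = 0.03359, h_2 = f(L/D)V²/2g = 3.954 m
Series → Q common, losses add: H = Σh = 217.3 m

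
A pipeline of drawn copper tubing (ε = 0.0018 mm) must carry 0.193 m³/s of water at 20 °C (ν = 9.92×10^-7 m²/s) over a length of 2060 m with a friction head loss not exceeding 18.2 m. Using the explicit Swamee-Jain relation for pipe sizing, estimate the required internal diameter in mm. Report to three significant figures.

D ≈ 340 mm

Swamee-Jain (Type III): D = 0.66·[ε^1.25·(LQ²/(gh_f))^4.75 + ν·Q^9.4·(L/(gh_f))^5.2]^0.04
LQ²/(gh_f) = 0.4298; L/(gh_f) = 11.54
Term 1 = ε^1.25·(…)^4.75 = 1.19×10^-9; Term 2 = ν·Q^9.4·(…)^5.2 = 6.37×10^-8
D = 0.66·(1.19×10^-9 + 6.37×10^-8)^0.04 = 0.3404 m = 340 mm
Check: V = 2.12 m/s, Re = 7.28×10^5, f = 0.01236, h_f = 17.1 m ≈ 18.2 m ✓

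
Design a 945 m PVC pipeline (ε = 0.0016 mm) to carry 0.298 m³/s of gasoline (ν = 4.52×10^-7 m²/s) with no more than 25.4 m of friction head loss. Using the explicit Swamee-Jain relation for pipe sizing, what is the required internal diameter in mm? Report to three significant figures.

Swamee-Jain (Type III): D = 0.66·[ε^1.25·(LQ²/(gh_f))^4.75 + ν·Q^9.4·(L/(gh_f))^5.2]^0.04
LQ²/(gh_f) = 0.3368; L/(gh_f) = 3.793
Term 1 = ε^1.25·(…)^4.75 = 3.24×10^-10; Term 2 = ν·Q^9.4·(…)^5.2 = 5.29×10^-9
D = 0.66·(3.24×10^-10 + 5.29×10^-9)^0.04 = 0.3087 m = 309 mm
Check: V = 3.98 m/s, Re = 2.72×10^6, f = 0.01012, h_f = 25.0 m ≈ 25.4 m ✓

D ≈ 309 mm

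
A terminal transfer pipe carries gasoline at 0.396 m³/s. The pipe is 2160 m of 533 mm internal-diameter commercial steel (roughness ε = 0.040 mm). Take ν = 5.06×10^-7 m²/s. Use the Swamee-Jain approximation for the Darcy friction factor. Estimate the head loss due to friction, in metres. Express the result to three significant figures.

V = 4Q/(πD²) = 4·0.396/(π·0.533²) = 1.775 m/s
Re = VD/ν = 1.775·0.533/5.06×10^-7 = 1.87×10^6 → turbulent
ε/D = 0.040/533 = 7.50×10^-5
Swamee-Jain: f = 0.01247
h_f = f(L/D)V²/(2g) = 0.01247·(2160/0.533)·1.775²/(2·9.81) = 8.113 m

h_f ≈ 8.11 m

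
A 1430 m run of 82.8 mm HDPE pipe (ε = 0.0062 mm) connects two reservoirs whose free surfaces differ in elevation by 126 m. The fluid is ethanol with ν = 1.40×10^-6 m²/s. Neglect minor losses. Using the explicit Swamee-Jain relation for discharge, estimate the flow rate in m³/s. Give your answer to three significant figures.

Q ≈ 0.0158 m³/s

Swamee-Jain (Type II): Q = -0.965·√(gD⁵h_f/L)·ln[ε/(3.7D) + √(3.17ν²L/(gD³h_f))]
√(gD⁵h_f/L) = √(9.81·0.0828⁵·126/1430) = 0.001834
ε/(3.7D) = 2.02×10^-5; √(3.17ν²L/(gD³h_f)) = 1.13×10^-4
Q = -0.965·0.001834·ln(1.328×10^-4) = 0.01580 m³/s
Check: V = 2.93 m/s, Re = 1.74×10^5, f = 0.01658, h_f = 126 m ≈ 126 m ✓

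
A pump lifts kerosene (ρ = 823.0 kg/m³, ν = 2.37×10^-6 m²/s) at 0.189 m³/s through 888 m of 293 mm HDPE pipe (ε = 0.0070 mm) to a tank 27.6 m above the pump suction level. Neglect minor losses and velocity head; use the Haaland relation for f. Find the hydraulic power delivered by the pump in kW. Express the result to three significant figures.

P_hyd ≈ 68.4 kW

V = 4Q/(πD²) = 2.803 m/s; Re = 3.47×10^5; ε/D = 2.39×10^-5; f = 0.01418
h_f = f(L/D)V²/2g = 17.22 m
Total head H = z + h_f = 27.6 + 17.22 = 44.82 m
P_hyd = ρgQH = 823.0·9.81·0.189·44.82 = 68.39 kW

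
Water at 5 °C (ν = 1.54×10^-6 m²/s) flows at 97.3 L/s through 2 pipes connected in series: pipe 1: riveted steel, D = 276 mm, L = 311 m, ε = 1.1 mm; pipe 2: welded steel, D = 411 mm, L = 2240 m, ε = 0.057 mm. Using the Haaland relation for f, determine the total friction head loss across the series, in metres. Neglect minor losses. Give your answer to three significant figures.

H ≈ 6.84 m

Pipe 1: V = 1.626 m/s, Re = 2.91×10^5, ε/D = 0.00399, f = 0.02879, h_1 = f(L/D)V²/2g = 4.373 m
Pipe 2: V = 0.7334 m/s, Re = 1.96×10^5, ε/D = 1.39×10^-4, f = 0.01651, h_2 = f(L/D)V²/2g = 2.467 m
Series → Q common, losses add: H = Σh = 6.840 m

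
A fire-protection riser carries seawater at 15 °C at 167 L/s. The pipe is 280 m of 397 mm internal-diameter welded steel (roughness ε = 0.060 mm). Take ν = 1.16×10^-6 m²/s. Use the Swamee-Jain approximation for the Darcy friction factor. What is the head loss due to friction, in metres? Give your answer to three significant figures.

V = 4Q/(πD²) = 4·0.167/(π·0.397²) = 1.349 m/s
Re = VD/ν = 1.349·0.397/1.16×10^-6 = 4.62×10^5 → turbulent
ε/D = 0.060/397 = 1.51×10^-4
Swamee-Jain: f = 0.01515
h_f = f(L/D)V²/(2g) = 0.01515·(280/0.397)·1.349²/(2·9.81) = 0.9912 m

h_f ≈ 0.991 m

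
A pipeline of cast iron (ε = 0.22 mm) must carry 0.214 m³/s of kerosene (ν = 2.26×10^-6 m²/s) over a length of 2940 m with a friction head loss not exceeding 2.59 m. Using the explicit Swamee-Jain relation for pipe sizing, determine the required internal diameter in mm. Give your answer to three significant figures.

Swamee-Jain (Type III): D = 0.66·[ε^1.25·(LQ²/(gh_f))^4.75 + ν·Q^9.4·(L/(gh_f))^5.2]^0.04
LQ²/(gh_f) = 5.299; L/(gh_f) = 115.7
Term 1 = ε^1.25·(…)^4.75 = 0.0738; Term 2 = ν·Q^9.4·(…)^5.2 = 0.0616
D = 0.66·(0.0738 + 0.0616)^0.04 = 0.6093 m = 609 mm
Check: V = 0.734 m/s, Re = 1.98×10^5, f = 0.01818, h_f = 2.41 m ≈ 2.59 m ✓

D ≈ 609 mm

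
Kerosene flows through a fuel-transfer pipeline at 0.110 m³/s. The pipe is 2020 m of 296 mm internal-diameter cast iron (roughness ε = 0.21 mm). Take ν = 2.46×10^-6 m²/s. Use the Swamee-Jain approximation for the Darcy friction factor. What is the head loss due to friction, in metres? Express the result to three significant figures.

V = 4Q/(πD²) = 4·0.110/(π·0.296²) = 1.599 m/s
Re = VD/ν = 1.599·0.296/2.46×10^-6 = 1.92×10^5 → turbulent
ε/D = 0.21/296 = 7.09×10^-4
Swamee-Jain: f = 0.02002
h_f = f(L/D)V²/(2g) = 0.02002·(2020/0.296)·1.599²/(2·9.81) = 17.79 m

h_f ≈ 17.8 m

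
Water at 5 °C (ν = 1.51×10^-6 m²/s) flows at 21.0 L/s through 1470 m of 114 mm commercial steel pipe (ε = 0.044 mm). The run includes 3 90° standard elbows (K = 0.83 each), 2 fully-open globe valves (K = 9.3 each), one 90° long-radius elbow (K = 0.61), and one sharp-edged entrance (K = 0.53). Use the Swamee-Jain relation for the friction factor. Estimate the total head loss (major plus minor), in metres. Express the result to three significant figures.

H_L ≈ 57.1 m

V = 4Q/(πD²) = 2.057 m/s; V²/2g = 0.2157 m
Re = 1.55×10^5, ε/D = 3.86×10^-4 → f = 0.01882 (Swamee-Jain)
Major: h_f = f(L/D)·V²/2g = 0.01882·12895·0.2157 = 52.35 m
Minor: ΣK = 22.2; h_m = ΣK·V²/2g = 4.796 m
Total H_L = 52.35 + 4.796 = 57.14 m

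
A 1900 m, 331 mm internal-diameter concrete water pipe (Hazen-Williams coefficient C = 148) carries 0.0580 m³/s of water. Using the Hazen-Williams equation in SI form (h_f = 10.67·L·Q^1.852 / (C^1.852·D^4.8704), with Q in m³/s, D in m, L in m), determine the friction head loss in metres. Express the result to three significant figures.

h_f = 10.67·1900·0.0580^1.852 / (148^1.852·0.331^4.8704) = 2.168 m

h_f ≈ 2.17 m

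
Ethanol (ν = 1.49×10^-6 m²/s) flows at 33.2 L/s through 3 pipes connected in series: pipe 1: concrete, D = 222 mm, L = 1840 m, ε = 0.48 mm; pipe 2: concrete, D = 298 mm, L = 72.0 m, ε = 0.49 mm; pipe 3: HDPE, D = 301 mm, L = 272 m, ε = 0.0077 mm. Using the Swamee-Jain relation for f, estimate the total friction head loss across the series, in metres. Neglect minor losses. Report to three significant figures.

Pipe 1: V = 0.8577 m/s, Re = 1.28×10^5, ε/D = 0.00216, f = 0.02541, h_1 = f(L/D)V²/2g = 7.897 m
Pipe 2: V = 0.4760 m/s, Re = 9.52×10^4, ε/D = 0.00164, f = 0.02445, h_2 = f(L/D)V²/2g = 0.06822 m
Pipe 3: V = 0.4666 m/s, Re = 9.43×10^4, ε/D = 2.56×10^-5, f = 0.01824, h_3 = f(L/D)V²/2g = 0.1828 m
Series → Q common, losses add: H = Σh = 8.148 m

H ≈ 8.15 m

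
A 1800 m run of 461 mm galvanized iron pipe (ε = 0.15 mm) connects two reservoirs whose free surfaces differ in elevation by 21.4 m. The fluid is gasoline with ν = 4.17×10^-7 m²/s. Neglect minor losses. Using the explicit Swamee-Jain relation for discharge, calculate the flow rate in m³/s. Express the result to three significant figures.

Swamee-Jain (Type II): Q = -0.965·√(gD⁵h_f/L)·ln[ε/(3.7D) + √(3.17ν²L/(gD³h_f))]
√(gD⁵h_f/L) = √(9.81·0.461⁵·21.4/1800) = 0.04928
ε/(3.7D) = 8.79×10^-5; √(3.17ν²L/(gD³h_f)) = 6.95×10^-6
Q = -0.965·0.04928·ln(9.489×10^-5) = 0.4405 m³/s
Check: V = 2.64 m/s, Re = 2.92×10^6, f = 0.01551, h_f = 21.5 m ≈ 21.4 m ✓

Q ≈ 0.440 m³/s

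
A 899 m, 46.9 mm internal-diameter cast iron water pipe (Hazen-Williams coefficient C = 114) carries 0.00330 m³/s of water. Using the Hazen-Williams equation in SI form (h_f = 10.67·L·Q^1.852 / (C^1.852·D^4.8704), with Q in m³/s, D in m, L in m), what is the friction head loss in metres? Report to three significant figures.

h_f ≈ 112 m

h_f = 10.67·899·0.00330^1.852 / (114^1.852·0.0469^4.8704) = 111.9 m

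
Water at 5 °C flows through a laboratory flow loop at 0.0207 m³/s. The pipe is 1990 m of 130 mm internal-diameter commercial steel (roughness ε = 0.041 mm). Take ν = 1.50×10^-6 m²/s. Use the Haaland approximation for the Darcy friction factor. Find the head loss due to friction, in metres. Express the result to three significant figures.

h_f ≈ 35.0 m

V = 4Q/(πD²) = 4·0.0207/(π·0.130²) = 1.560 m/s
Re = VD/ν = 1.560·0.130/1.50×10^-6 = 1.35×10^5 → turbulent
ε/D = 0.041/130 = 3.15×10^-4
Haaland: f = 0.01846
h_f = f(L/D)V²/(2g) = 0.01846·(1990/0.130)·1.560²/(2·9.81) = 35.03 m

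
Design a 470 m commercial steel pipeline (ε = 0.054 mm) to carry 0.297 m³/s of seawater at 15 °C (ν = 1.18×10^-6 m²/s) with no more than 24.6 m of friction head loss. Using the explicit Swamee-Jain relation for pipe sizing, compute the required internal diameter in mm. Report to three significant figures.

D ≈ 293 mm

Swamee-Jain (Type III): D = 0.66·[ε^1.25·(LQ²/(gh_f))^4.75 + ν·Q^9.4·(L/(gh_f))^5.2]^0.04
LQ²/(gh_f) = 0.1718; L/(gh_f) = 1.948
Term 1 = ε^1.25·(…)^4.75 = 1.08×10^-9; Term 2 = ν·Q^9.4·(…)^5.2 = 4.18×10^-10
D = 0.66·(1.08×10^-9 + 4.18×10^-10)^0.04 = 0.2928 m = 293 mm
Check: V = 4.41 m/s, Re = 1.09×10^6, f = 0.01452, h_f = 23.1 m ≈ 24.6 m ✓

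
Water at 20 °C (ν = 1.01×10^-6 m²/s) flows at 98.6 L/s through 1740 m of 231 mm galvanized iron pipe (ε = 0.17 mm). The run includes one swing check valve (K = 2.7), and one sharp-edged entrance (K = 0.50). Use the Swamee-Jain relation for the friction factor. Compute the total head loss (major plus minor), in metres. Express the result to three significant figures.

H_L ≈ 41.4 m

V = 4Q/(πD²) = 2.353 m/s; V²/2g = 0.2821 m
Re = 5.38×10^5, ε/D = 7.36×10^-4 → f = 0.01906 (Swamee-Jain)
Major: h_f = f(L/D)·V²/2g = 0.01906·7532·0.2821 = 40.50 m
Minor: ΣK = 3.20; h_m = ΣK·V²/2g = 0.9028 m
Total H_L = 40.50 + 0.9028 = 41.40 m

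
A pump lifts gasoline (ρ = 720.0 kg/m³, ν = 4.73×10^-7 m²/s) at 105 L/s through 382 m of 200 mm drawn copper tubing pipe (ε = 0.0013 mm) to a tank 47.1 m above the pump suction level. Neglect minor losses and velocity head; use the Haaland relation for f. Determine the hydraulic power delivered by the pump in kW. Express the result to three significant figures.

P_hyd ≈ 43.9 kW

V = 4Q/(πD²) = 3.342 m/s; Re = 1.41×10^6; ε/D = 6.50×10^-6; f = 0.01109
h_f = f(L/D)V²/2g = 12.06 m
Total head H = z + h_f = 47.1 + 12.06 = 59.16 m
P_hyd = ρgQH = 720.0·9.81·0.105·59.16 = 43.87 kW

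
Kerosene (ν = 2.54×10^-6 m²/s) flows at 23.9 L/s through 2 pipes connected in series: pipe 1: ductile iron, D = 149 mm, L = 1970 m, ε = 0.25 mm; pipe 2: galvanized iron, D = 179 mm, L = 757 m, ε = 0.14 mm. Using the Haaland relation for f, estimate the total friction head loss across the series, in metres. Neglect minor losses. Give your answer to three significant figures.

Pipe 1: V = 1.371 m/s, Re = 8.04×10^4, ε/D = 0.00168, f = 0.02446, h_1 = f(L/D)V²/2g = 30.96 m
Pipe 2: V = 0.9497 m/s, Re = 6.69×10^4, ε/D = 7.82×10^-4, f = 0.02219, h_2 = f(L/D)V²/2g = 4.314 m
Series → Q common, losses add: H = Σh = 35.28 m

H ≈ 35.3 m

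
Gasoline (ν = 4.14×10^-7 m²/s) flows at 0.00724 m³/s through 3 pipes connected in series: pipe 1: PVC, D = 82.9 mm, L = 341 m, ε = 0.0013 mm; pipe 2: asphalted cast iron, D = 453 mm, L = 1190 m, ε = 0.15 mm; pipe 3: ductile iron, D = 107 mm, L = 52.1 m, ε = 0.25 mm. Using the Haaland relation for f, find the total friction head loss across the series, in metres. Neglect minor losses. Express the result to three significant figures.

H ≈ 5.98 m

Pipe 1: V = 1.341 m/s, Re = 2.69×10^5, ε/D = 1.57×10^-5, f = 0.01476, h_1 = f(L/D)V²/2g = 5.569 m
Pipe 2: V = 0.04492 m/s, Re = 4.92×10^4, ε/D = 3.31×10^-4, f = 0.02179, h_2 = f(L/D)V²/2g = 0.005888 m
Pipe 3: V = 0.8052 m/s, Re = 2.08×10^5, ε/D = 0.00234, f = 0.02515, h_3 = f(L/D)V²/2g = 0.4046 m
Series → Q common, losses add: H = Σh = 5.979 m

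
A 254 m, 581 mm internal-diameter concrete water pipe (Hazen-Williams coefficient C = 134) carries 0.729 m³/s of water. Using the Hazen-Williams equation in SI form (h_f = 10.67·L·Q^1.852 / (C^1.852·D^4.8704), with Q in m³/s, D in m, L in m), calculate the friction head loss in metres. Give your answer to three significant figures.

h_f ≈ 2.44 m

h_f = 10.67·254·0.729^1.852 / (134^1.852·0.581^4.8704) = 2.443 m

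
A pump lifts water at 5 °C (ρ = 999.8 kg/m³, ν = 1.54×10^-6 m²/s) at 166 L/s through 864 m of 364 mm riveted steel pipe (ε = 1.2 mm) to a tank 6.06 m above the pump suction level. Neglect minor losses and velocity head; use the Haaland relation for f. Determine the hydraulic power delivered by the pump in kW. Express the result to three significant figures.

V = 4Q/(πD²) = 1.595 m/s; Re = 3.77×10^5; ε/D = 0.00330; f = 0.02723
h_f = f(L/D)V²/2g = 8.383 m
Total head H = z + h_f = 6.06 + 8.383 = 14.44 m
P_hyd = ρgQH = 999.8·9.81·0.166·14.44 = 23.51 kW

P_hyd ≈ 23.5 kW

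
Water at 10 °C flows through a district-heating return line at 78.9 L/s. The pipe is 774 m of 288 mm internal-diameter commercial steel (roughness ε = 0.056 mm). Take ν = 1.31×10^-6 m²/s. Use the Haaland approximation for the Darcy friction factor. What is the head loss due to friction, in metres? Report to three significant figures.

h_f ≈ 3.26 m

V = 4Q/(πD²) = 4·0.0789/(π·0.288²) = 1.211 m/s
Re = VD/ν = 1.211·0.288/1.31×10^-6 = 2.66×10^5 → turbulent
ε/D = 0.056/288 = 1.94×10^-4
Haaland: f = 0.01624
h_f = f(L/D)V²/(2g) = 0.01624·(774/0.288)·1.211²/(2·9.81) = 3.263 m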